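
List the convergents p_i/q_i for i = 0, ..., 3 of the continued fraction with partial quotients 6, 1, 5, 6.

Using the convergent recurrence p_i = a_i*p_{i-1} + p_{i-2}, q_i = a_i*q_{i-1} + q_{i-2} with p_{-2}=0, p_{-1}=1, q_{-2}=1, q_{-1}=0:
  i=0: a_0=6, p_0 = 6*1 + 0 = 6, q_0 = 6*0 + 1 = 1.
  i=1: a_1=1, p_1 = 1*6 + 1 = 7, q_1 = 1*1 + 0 = 1.
  i=2: a_2=5, p_2 = 5*7 + 6 = 41, q_2 = 5*1 + 1 = 6.
  i=3: a_3=6, p_3 = 6*41 + 7 = 253, q_3 = 6*6 + 1 = 37.

6/1, 7/1, 41/6, 253/37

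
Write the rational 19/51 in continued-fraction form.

[0; 2, 1, 2, 6]

Run the Euclidean algorithm on 19 and 51; the successive quotients are the partial quotients a_0, a_1, ... (each step inverts the fractional part left over by the previous one):
  19 = 0*51 + 19, so a_0 = 0.
  51 = 2*19 + 13, so a_1 = 2.
  19 = 1*13 + 6, so a_2 = 1.
  13 = 2*6 + 1, so a_3 = 2.
  6 = 6*1 + 0, so a_4 = 6.
The remainder reaches 0 after 5 divisions, so the expansion has 5 partial quotients, read off in order.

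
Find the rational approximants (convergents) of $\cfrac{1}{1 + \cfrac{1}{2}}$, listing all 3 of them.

0/1, 1/1, 2/3

Using the convergent recurrence p_i = a_i*p_{i-1} + p_{i-2}, q_i = a_i*q_{i-1} + q_{i-2} with p_{-2}=0, p_{-1}=1, q_{-2}=1, q_{-1}=0:
  i=0: a_0=0, p_0 = 0*1 + 0 = 0, q_0 = 0*0 + 1 = 1.
  i=1: a_1=1, p_1 = 1*0 + 1 = 1, q_1 = 1*1 + 0 = 1.
  i=2: a_2=2, p_2 = 2*1 + 0 = 2, q_2 = 2*1 + 1 = 3.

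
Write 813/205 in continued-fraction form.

[3; 1, 28, 3, 2]

Run the Euclidean algorithm on 813 and 205; the successive quotients are the partial quotients a_0, a_1, ... (each step inverts the fractional part left over by the previous one):
  813 = 3*205 + 198, so a_0 = 3.
  205 = 1*198 + 7, so a_1 = 1.
  198 = 28*7 + 2, so a_2 = 28.
  7 = 3*2 + 1, so a_3 = 3.
  2 = 2*1 + 0, so a_4 = 2.
The remainder reaches 0 after 5 divisions, so the expansion has 5 partial quotients, read off in order.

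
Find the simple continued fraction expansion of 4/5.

Run the Euclidean algorithm on 4 and 5; the successive quotients are the partial quotients a_0, a_1, ... (each step inverts the fractional part left over by the previous one):
  4 = 0*5 + 4, so a_0 = 0.
  5 = 1*4 + 1, so a_1 = 1.
  4 = 4*1 + 0, so a_2 = 4.
The remainder reaches 0 after 3 divisions, so the expansion has 3 partial quotients, read off in order.

[0; 1, 4]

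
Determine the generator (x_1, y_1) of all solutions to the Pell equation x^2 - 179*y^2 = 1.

(x, y) = (4190210, 313191)

First expand sqrt(179) as a continued fraction. With x_i = (sqrt(179) + m_i)/d_i and (m_0, d_0) = (0, 1): a_0 = floor(sqrt(179)) = 13, since 13^2 = 169 <= 179 < 196 = 14^2.
Iterate m_{i+1} = d_i*a_i - m_i, d_{i+1} = (179 - m_{i+1}^2)/d_i, a_{i+1} = floor((a_0 + m_{i+1})/d_{i+1}):
  m_1 = 1*13 - 0 = 13, d_1 = (179 - 13^2)/1 = 10/1 = 10, a_1 = floor((13 + 13)/10) = 2.
  m_2 = 10*2 - 13 = 7, d_2 = (179 - 7^2)/10 = 130/10 = 13, a_2 = floor((13 + 7)/13) = 1.
  m_3 = 13*1 - 7 = 6, d_3 = (179 - 6^2)/13 = 143/13 = 11, a_3 = floor((13 + 6)/11) = 1.
  m_4 = 11*1 - 6 = 5, d_4 = (179 - 5^2)/11 = 154/11 = 14, a_4 = floor((13 + 5)/14) = 1.
  m_5 = 14*1 - 5 = 9, d_5 = (179 - 9^2)/14 = 98/14 = 7, a_5 = floor((13 + 9)/7) = 3.
  m_6 = 7*3 - 9 = 12, d_6 = (179 - 12^2)/7 = 35/7 = 5, a_6 = floor((13 + 12)/5) = 5.
  m_7 = 5*5 - 12 = 13, d_7 = (179 - 13^2)/5 = 10/5 = 2, a_7 = floor((13 + 13)/2) = 13.
  m_8 = 2*13 - 13 = 13, d_8 = (179 - 13^2)/2 = 10/2 = 5, a_8 = floor((13 + 13)/5) = 5.
  m_9 = 5*5 - 13 = 12, d_9 = (179 - 12^2)/5 = 35/5 = 7, a_9 = floor((13 + 12)/7) = 3.
  m_10 = 7*3 - 12 = 9, d_10 = (179 - 9^2)/7 = 98/7 = 14, a_10 = floor((13 + 9)/14) = 1.
  m_11 = 14*1 - 9 = 5, d_11 = (179 - 5^2)/14 = 154/14 = 11, a_11 = floor((13 + 5)/11) = 1.
  m_12 = 11*1 - 5 = 6, d_12 = (179 - 6^2)/11 = 143/11 = 13, a_12 = floor((13 + 6)/13) = 1.
  m_13 = 13*1 - 6 = 7, d_13 = (179 - 7^2)/13 = 130/13 = 10, a_13 = floor((13 + 7)/10) = 2.
  m_14 = 10*2 - 7 = 13, d_14 = (179 - 13^2)/10 = 10/10 = 1, a_14 = floor((13 + 13)/1) = 26.
  m_15 = 1*26 - 13 = 13, d_15 = (179 - 13^2)/1 = 10/1 = 10: (m_15, d_15) = (m_1, d_1) = (13, 10), so from here the quotients repeat a_1, ..., a_14; the period length is 14.
So sqrt(179) = [13; (2, 1, 1, 1, 3, 5, 13, 5, 3, 1, 1, 1, 2, 26)] with period length k = 14.
k is even, so the fundamental solution of x^2 - 179y^2 = 1 is (p_{k-1}, q_{k-1}) = (p_13, q_13); compute convergents through index 13.
Convergents (p_i = a_i*p_{i-1} + p_{i-2}, q_i = a_i*q_{i-1} + q_{i-2} with p_{-2}=0, p_{-1}=1, q_{-2}=1, q_{-1}=0):
  i=0: a_0=13, p_0 = 13*1 + 0 = 13, q_0 = 13*0 + 1 = 1.
  i=1: a_1=2, p_1 = 2*13 + 1 = 27, q_1 = 2*1 + 0 = 2.
  i=2: a_2=1, p_2 = 1*27 + 13 = 40, q_2 = 1*2 + 1 = 3.
  i=3: a_3=1, p_3 = 1*40 + 27 = 67, q_3 = 1*3 + 2 = 5.
  i=4: a_4=1, p_4 = 1*67 + 40 = 107, q_4 = 1*5 + 3 = 8.
  i=5: a_5=3, p_5 = 3*107 + 67 = 388, q_5 = 3*8 + 5 = 29.
  i=6: a_6=5, p_6 = 5*388 + 107 = 2047, q_6 = 5*29 + 8 = 153.
  i=7: a_7=13, p_7 = 13*2047 + 388 = 26999, q_7 = 13*153 + 29 = 2018.
  i=8: a_8=5, p_8 = 5*26999 + 2047 = 137042, q_8 = 5*2018 + 153 = 10243.
  i=9: a_9=3, p_9 = 3*137042 + 26999 = 438125, q_9 = 3*10243 + 2018 = 32747.
  i=10: a_10=1, p_10 = 1*438125 + 137042 = 575167, q_10 = 1*32747 + 10243 = 42990.
  i=11: a_11=1, p_11 = 1*575167 + 438125 = 1013292, q_11 = 1*42990 + 32747 = 75737.
  i=12: a_12=1, p_12 = 1*1013292 + 575167 = 1588459, q_12 = 1*75737 + 42990 = 118727.
  i=13: a_13=2, p_13 = 2*1588459 + 1013292 = 4190210, q_13 = 2*118727 + 75737 = 313191.
Check: 4190210^2 - 179*313191^2 = 17557859844100 - 17557859844099 = 1, so (x, y) = (4190210, 313191) solves the equation, and by the theorem it is the least positive solution.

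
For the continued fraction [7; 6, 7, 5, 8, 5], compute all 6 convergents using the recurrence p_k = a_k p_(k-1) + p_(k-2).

Using the convergent recurrence p_i = a_i*p_{i-1} + p_{i-2}, q_i = a_i*q_{i-1} + q_{i-2} with p_{-2}=0, p_{-1}=1, q_{-2}=1, q_{-1}=0:
  i=0: a_0=7, p_0 = 7*1 + 0 = 7, q_0 = 7*0 + 1 = 1.
  i=1: a_1=6, p_1 = 6*7 + 1 = 43, q_1 = 6*1 + 0 = 6.
  i=2: a_2=7, p_2 = 7*43 + 7 = 308, q_2 = 7*6 + 1 = 43.
  i=3: a_3=5, p_3 = 5*308 + 43 = 1583, q_3 = 5*43 + 6 = 221.
  i=4: a_4=8, p_4 = 8*1583 + 308 = 12972, q_4 = 8*221 + 43 = 1811.
  i=5: a_5=5, p_5 = 5*12972 + 1583 = 66443, q_5 = 5*1811 + 221 = 9276.

7/1, 43/6, 308/43, 1583/221, 12972/1811, 66443/9276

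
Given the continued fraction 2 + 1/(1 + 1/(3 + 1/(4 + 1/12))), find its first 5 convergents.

Using the convergent recurrence p_i = a_i*p_{i-1} + p_{i-2}, q_i = a_i*q_{i-1} + q_{i-2} with p_{-2}=0, p_{-1}=1, q_{-2}=1, q_{-1}=0:
  i=0: a_0=2, p_0 = 2*1 + 0 = 2, q_0 = 2*0 + 1 = 1.
  i=1: a_1=1, p_1 = 1*2 + 1 = 3, q_1 = 1*1 + 0 = 1.
  i=2: a_2=3, p_2 = 3*3 + 2 = 11, q_2 = 3*1 + 1 = 4.
  i=3: a_3=4, p_3 = 4*11 + 3 = 47, q_3 = 4*4 + 1 = 17.
  i=4: a_4=12, p_4 = 12*47 + 11 = 575, q_4 = 12*17 + 4 = 208.

2/1, 3/1, 11/4, 47/17, 575/208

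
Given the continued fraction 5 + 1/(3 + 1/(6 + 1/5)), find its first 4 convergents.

Using the convergent recurrence p_i = a_i*p_{i-1} + p_{i-2}, q_i = a_i*q_{i-1} + q_{i-2} with p_{-2}=0, p_{-1}=1, q_{-2}=1, q_{-1}=0:
  i=0: a_0=5, p_0 = 5*1 + 0 = 5, q_0 = 5*0 + 1 = 1.
  i=1: a_1=3, p_1 = 3*5 + 1 = 16, q_1 = 3*1 + 0 = 3.
  i=2: a_2=6, p_2 = 6*16 + 5 = 101, q_2 = 6*3 + 1 = 19.
  i=3: a_3=5, p_3 = 5*101 + 16 = 521, q_3 = 5*19 + 3 = 98.

5/1, 16/3, 101/19, 521/98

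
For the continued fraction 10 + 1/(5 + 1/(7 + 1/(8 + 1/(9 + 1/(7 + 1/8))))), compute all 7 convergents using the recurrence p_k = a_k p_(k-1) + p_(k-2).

10/1, 51/5, 367/36, 2987/293, 27250/2673, 193737/19004, 1577146/154705

Using the convergent recurrence p_i = a_i*p_{i-1} + p_{i-2}, q_i = a_i*q_{i-1} + q_{i-2} with p_{-2}=0, p_{-1}=1, q_{-2}=1, q_{-1}=0:
  i=0: a_0=10, p_0 = 10*1 + 0 = 10, q_0 = 10*0 + 1 = 1.
  i=1: a_1=5, p_1 = 5*10 + 1 = 51, q_1 = 5*1 + 0 = 5.
  i=2: a_2=7, p_2 = 7*51 + 10 = 367, q_2 = 7*5 + 1 = 36.
  i=3: a_3=8, p_3 = 8*367 + 51 = 2987, q_3 = 8*36 + 5 = 293.
  i=4: a_4=9, p_4 = 9*2987 + 367 = 27250, q_4 = 9*293 + 36 = 2673.
  i=5: a_5=7, p_5 = 7*27250 + 2987 = 193737, q_5 = 7*2673 + 293 = 19004.
  i=6: a_6=8, p_6 = 8*193737 + 27250 = 1577146, q_6 = 8*19004 + 2673 = 154705.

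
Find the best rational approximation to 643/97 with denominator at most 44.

Expand x = 643/97 as a continued fraction with the Euclidean algorithm:
  643 = 6*97 + 61, so a_0 = 6.
  97 = 1*61 + 36, so a_1 = 1.
  61 = 1*36 + 25, so a_2 = 1.
  36 = 1*25 + 11, so a_3 = 1.
  25 = 2*11 + 3, so a_4 = 2.
  11 = 3*3 + 2, so a_5 = 3.
  3 = 1*2 + 1, so a_6 = 1.
  2 = 2*1 + 0, so a_7 = 2.
so x = [6; 1, 1, 1, 2, 3, 1, 2].
Convergents (p_i = a_i*p_{i-1} + p_{i-2}, q_i = a_i*q_{i-1} + q_{i-2} with p_{-2}=0, p_{-1}=1, q_{-2}=1, q_{-1}=0), until the denominator exceeds 44:
  i=0: a_0=6, p_0 = 6*1 + 0 = 6, q_0 = 6*0 + 1 = 1.
  i=1: a_1=1, p_1 = 1*6 + 1 = 7, q_1 = 1*1 + 0 = 1.
  i=2: a_2=1, p_2 = 1*7 + 6 = 13, q_2 = 1*1 + 1 = 2.
  i=3: a_3=1, p_3 = 1*13 + 7 = 20, q_3 = 1*2 + 1 = 3.
  i=4: a_4=2, p_4 = 2*20 + 13 = 53, q_4 = 2*3 + 2 = 8.
  i=5: a_5=3, p_5 = 3*53 + 20 = 179, q_5 = 3*8 + 3 = 27.
  i=6: a_6=1, p_6 = 1*179 + 53 = 232, q_6 = 1*27 + 8 = 35.
  i=7: a_7=2, p_7 = 2*232 + 179 = 643, q_7 = 2*35 + 27 = 97.
q_7 = 97 > 44, so the last convergent with denominator <= 44 is p_6/q_6 = 232/35.
The closest fraction with denominator <= 44 is either p_6/q_6 or the intermediate fraction (k*p_6 + p_5)/(k*q_6 + q_5) with the largest k >= 1 whose denominator stays <= 44; these approach x as k grows, and every other convergent or intermediate fraction in range is farther away.
Largest k: floor((44 - q_5)/q_6) = floor((44 - 27)/35) = 0.
Since k = 0, no intermediate fraction beyond p_6/q_6 has denominator <= 44, so the convergent 232/35 is the closest (its error is |643*35 - 232*97|/(97*35) = 1/3395).

232/35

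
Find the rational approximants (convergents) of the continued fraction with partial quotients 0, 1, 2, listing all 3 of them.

0/1, 1/1, 2/3

Using the convergent recurrence p_i = a_i*p_{i-1} + p_{i-2}, q_i = a_i*q_{i-1} + q_{i-2} with p_{-2}=0, p_{-1}=1, q_{-2}=1, q_{-1}=0:
  i=0: a_0=0, p_0 = 0*1 + 0 = 0, q_0 = 0*0 + 1 = 1.
  i=1: a_1=1, p_1 = 1*0 + 1 = 1, q_1 = 1*1 + 0 = 1.
  i=2: a_2=2, p_2 = 2*1 + 0 = 2, q_2 = 2*1 + 1 = 3.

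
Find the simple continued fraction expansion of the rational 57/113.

[0; 1, 1, 56]

Run the Euclidean algorithm on 57 and 113; the successive quotients are the partial quotients a_0, a_1, ... (each step inverts the fractional part left over by the previous one):
  57 = 0*113 + 57, so a_0 = 0.
  113 = 1*57 + 56, so a_1 = 1.
  57 = 1*56 + 1, so a_2 = 1.
  56 = 56*1 + 0, so a_3 = 56.
The remainder reaches 0 after 4 divisions, so the expansion has 4 partial quotients, read off in order.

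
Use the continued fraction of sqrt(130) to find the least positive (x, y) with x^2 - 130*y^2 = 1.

First expand sqrt(130) as a continued fraction. With x_i = (sqrt(130) + m_i)/d_i and (m_0, d_0) = (0, 1): a_0 = floor(sqrt(130)) = 11, since 11^2 = 121 <= 130 < 144 = 12^2.
Iterate m_{i+1} = d_i*a_i - m_i, d_{i+1} = (130 - m_{i+1}^2)/d_i, a_{i+1} = floor((a_0 + m_{i+1})/d_{i+1}):
  m_1 = 1*11 - 0 = 11, d_1 = (130 - 11^2)/1 = 9/1 = 9, a_1 = floor((11 + 11)/9) = 2.
  m_2 = 9*2 - 11 = 7, d_2 = (130 - 7^2)/9 = 81/9 = 9, a_2 = floor((11 + 7)/9) = 2.
  m_3 = 9*2 - 7 = 11, d_3 = (130 - 11^2)/9 = 9/9 = 1, a_3 = floor((11 + 11)/1) = 22.
  m_4 = 1*22 - 11 = 11, d_4 = (130 - 11^2)/1 = 9/1 = 9: (m_4, d_4) = (m_1, d_1) = (11, 9), so from here the quotients repeat a_1, ..., a_3; the period length is 3.
So sqrt(130) = [11; (2, 2, 22)] with period length k = 3.
k is odd, so (p_{k-1}, q_{k-1}) only solves x^2 - 130y^2 = -1 and the fundamental solution of x^2 - 130y^2 = 1 is (p_{2k-1}, q_{2k-1}) = (p_5, q_5); compute convergents through index 5, running through the period twice.
Convergents (p_i = a_i*p_{i-1} + p_{i-2}, q_i = a_i*q_{i-1} + q_{i-2} with p_{-2}=0, p_{-1}=1, q_{-2}=1, q_{-1}=0):
  i=0: a_0=11, p_0 = 11*1 + 0 = 11, q_0 = 11*0 + 1 = 1.
  i=1: a_1=2, p_1 = 2*11 + 1 = 23, q_1 = 2*1 + 0 = 2.
  i=2: a_2=2, p_2 = 2*23 + 11 = 57, q_2 = 2*2 + 1 = 5.
  i=3: a_3=22, p_3 = 22*57 + 23 = 1277, q_3 = 22*5 + 2 = 112.
  i=4: a_4=2, p_4 = 2*1277 + 57 = 2611, q_4 = 2*112 + 5 = 229.
  i=5: a_5=2, p_5 = 2*2611 + 1277 = 6499, q_5 = 2*229 + 112 = 570.
Indeed p_2^2 - 130*q_2^2 = 3249 - 3250 = -1, not +1.
Check: 6499^2 - 130*570^2 = 42237001 - 42237000 = 1, so (x, y) = (6499, 570) solves the equation, and by the theorem it is the least positive solution.

(x, y) = (6499, 570)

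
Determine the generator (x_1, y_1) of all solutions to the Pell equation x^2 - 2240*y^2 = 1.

(x, y) = (10081, 213)

First expand sqrt(2240) as a continued fraction. With x_i = (sqrt(2240) + m_i)/d_i and (m_0, d_0) = (0, 1): a_0 = floor(sqrt(2240)) = 47, since 47^2 = 2209 <= 2240 < 2304 = 48^2.
Iterate m_{i+1} = d_i*a_i - m_i, d_{i+1} = (2240 - m_{i+1}^2)/d_i, a_{i+1} = floor((a_0 + m_{i+1})/d_{i+1}):
  m_1 = 1*47 - 0 = 47, d_1 = (2240 - 47^2)/1 = 31/1 = 31, a_1 = floor((47 + 47)/31) = 3.
  m_2 = 31*3 - 47 = 46, d_2 = (2240 - 46^2)/31 = 124/31 = 4, a_2 = floor((47 + 46)/4) = 23.
  m_3 = 4*23 - 46 = 46, d_3 = (2240 - 46^2)/4 = 124/4 = 31, a_3 = floor((47 + 46)/31) = 3.
  m_4 = 31*3 - 46 = 47, d_4 = (2240 - 47^2)/31 = 31/31 = 1, a_4 = floor((47 + 47)/1) = 94.
  m_5 = 1*94 - 47 = 47, d_5 = (2240 - 47^2)/1 = 31/1 = 31: (m_5, d_5) = (m_1, d_1) = (47, 31), so from here the quotients repeat a_1, ..., a_4; the period length is 4.
So sqrt(2240) = [47; (3, 23, 3, 94)] with period length k = 4.
k is even, so the fundamental solution of x^2 - 2240y^2 = 1 is (p_{k-1}, q_{k-1}) = (p_3, q_3); compute convergents through index 3.
Convergents (p_i = a_i*p_{i-1} + p_{i-2}, q_i = a_i*q_{i-1} + q_{i-2} with p_{-2}=0, p_{-1}=1, q_{-2}=1, q_{-1}=0):
  i=0: a_0=47, p_0 = 47*1 + 0 = 47, q_0 = 47*0 + 1 = 1.
  i=1: a_1=3, p_1 = 3*47 + 1 = 142, q_1 = 3*1 + 0 = 3.
  i=2: a_2=23, p_2 = 23*142 + 47 = 3313, q_2 = 23*3 + 1 = 70.
  i=3: a_3=3, p_3 = 3*3313 + 142 = 10081, q_3 = 3*70 + 3 = 213.
Check: 10081^2 - 2240*213^2 = 101626561 - 101626560 = 1, so (x, y) = (10081, 213) solves the equation, and by the theorem it is the least positive solution.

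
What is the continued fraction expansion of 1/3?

[0; 3]

Run the Euclidean algorithm on 1 and 3; the successive quotients are the partial quotients a_0, a_1, ... (each step inverts the fractional part left over by the previous one):
  1 = 0*3 + 1, so a_0 = 0.
  3 = 3*1 + 0, so a_1 = 3.
The remainder reaches 0 after 2 divisions, so the expansion has 2 partial quotients, read off in order.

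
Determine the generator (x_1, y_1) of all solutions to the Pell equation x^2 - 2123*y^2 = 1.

First expand sqrt(2123) as a continued fraction. With x_i = (sqrt(2123) + m_i)/d_i and (m_0, d_0) = (0, 1): a_0 = floor(sqrt(2123)) = 46, since 46^2 = 2116 <= 2123 < 2209 = 47^2.
Iterate m_{i+1} = d_i*a_i - m_i, d_{i+1} = (2123 - m_{i+1}^2)/d_i, a_{i+1} = floor((a_0 + m_{i+1})/d_{i+1}):
  m_1 = 1*46 - 0 = 46, d_1 = (2123 - 46^2)/1 = 7/1 = 7, a_1 = floor((46 + 46)/7) = 13.
  m_2 = 7*13 - 46 = 45, d_2 = (2123 - 45^2)/7 = 98/7 = 14, a_2 = floor((46 + 45)/14) = 6.
  m_3 = 14*6 - 45 = 39, d_3 = (2123 - 39^2)/14 = 602/14 = 43, a_3 = floor((46 + 39)/43) = 1.
  m_4 = 43*1 - 39 = 4, d_4 = (2123 - 4^2)/43 = 2107/43 = 49, a_4 = floor((46 + 4)/49) = 1.
  m_5 = 49*1 - 4 = 45, d_5 = (2123 - 45^2)/49 = 98/49 = 2, a_5 = floor((46 + 45)/2) = 45.
  m_6 = 2*45 - 45 = 45, d_6 = (2123 - 45^2)/2 = 98/2 = 49, a_6 = floor((46 + 45)/49) = 1.
  m_7 = 49*1 - 45 = 4, d_7 = (2123 - 4^2)/49 = 2107/49 = 43, a_7 = floor((46 + 4)/43) = 1.
  m_8 = 43*1 - 4 = 39, d_8 = (2123 - 39^2)/43 = 602/43 = 14, a_8 = floor((46 + 39)/14) = 6.
  m_9 = 14*6 - 39 = 45, d_9 = (2123 - 45^2)/14 = 98/14 = 7, a_9 = floor((46 + 45)/7) = 13.
  m_10 = 7*13 - 45 = 46, d_10 = (2123 - 46^2)/7 = 7/7 = 1, a_10 = floor((46 + 46)/1) = 92.
  m_11 = 1*92 - 46 = 46, d_11 = (2123 - 46^2)/1 = 7/1 = 7: (m_11, d_11) = (m_1, d_1) = (46, 7), so from here the quotients repeat a_1, ..., a_10; the period length is 10.
So sqrt(2123) = [46; (13, 6, 1, 1, 45, 1, 1, 6, 13, 92)] with period length k = 10.
k is even, so the fundamental solution of x^2 - 2123y^2 = 1 is (p_{k-1}, q_{k-1}) = (p_9, q_9); compute convergents through index 9.
Convergents (p_i = a_i*p_{i-1} + p_{i-2}, q_i = a_i*q_{i-1} + q_{i-2} with p_{-2}=0, p_{-1}=1, q_{-2}=1, q_{-1}=0):
  i=0: a_0=46, p_0 = 46*1 + 0 = 46, q_0 = 46*0 + 1 = 1.
  i=1: a_1=13, p_1 = 13*46 + 1 = 599, q_1 = 13*1 + 0 = 13.
  i=2: a_2=6, p_2 = 6*599 + 46 = 3640, q_2 = 6*13 + 1 = 79.
  i=3: a_3=1, p_3 = 1*3640 + 599 = 4239, q_3 = 1*79 + 13 = 92.
  i=4: a_4=1, p_4 = 1*4239 + 3640 = 7879, q_4 = 1*92 + 79 = 171.
  i=5: a_5=45, p_5 = 45*7879 + 4239 = 358794, q_5 = 45*171 + 92 = 7787.
  i=6: a_6=1, p_6 = 1*358794 + 7879 = 366673, q_6 = 1*7787 + 171 = 7958.
  i=7: a_7=1, p_7 = 1*366673 + 358794 = 725467, q_7 = 1*7958 + 7787 = 15745.
  i=8: a_8=6, p_8 = 6*725467 + 366673 = 4719475, q_8 = 6*15745 + 7958 = 102428.
  i=9: a_9=13, p_9 = 13*4719475 + 725467 = 62078642, q_9 = 13*102428 + 15745 = 1347309.
Check: 62078642^2 - 2123*1347309^2 = 3853757792564164 - 3853757792564163 = 1, so (x, y) = (62078642, 1347309) solves the equation, and by the theorem it is the least positive solution.

(x, y) = (62078642, 1347309)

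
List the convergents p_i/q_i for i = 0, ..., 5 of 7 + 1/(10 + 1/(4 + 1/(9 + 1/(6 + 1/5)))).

7/1, 71/10, 291/41, 2690/379, 16431/2315, 84845/11954

Using the convergent recurrence p_i = a_i*p_{i-1} + p_{i-2}, q_i = a_i*q_{i-1} + q_{i-2} with p_{-2}=0, p_{-1}=1, q_{-2}=1, q_{-1}=0:
  i=0: a_0=7, p_0 = 7*1 + 0 = 7, q_0 = 7*0 + 1 = 1.
  i=1: a_1=10, p_1 = 10*7 + 1 = 71, q_1 = 10*1 + 0 = 10.
  i=2: a_2=4, p_2 = 4*71 + 7 = 291, q_2 = 4*10 + 1 = 41.
  i=3: a_3=9, p_3 = 9*291 + 71 = 2690, q_3 = 9*41 + 10 = 379.
  i=4: a_4=6, p_4 = 6*2690 + 291 = 16431, q_4 = 6*379 + 41 = 2315.
  i=5: a_5=5, p_5 = 5*16431 + 2690 = 84845, q_5 = 5*2315 + 379 = 11954.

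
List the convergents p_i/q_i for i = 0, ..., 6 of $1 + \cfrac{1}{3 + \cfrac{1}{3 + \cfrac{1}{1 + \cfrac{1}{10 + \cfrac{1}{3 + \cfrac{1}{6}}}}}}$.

Using the convergent recurrence p_i = a_i*p_{i-1} + p_{i-2}, q_i = a_i*q_{i-1} + q_{i-2} with p_{-2}=0, p_{-1}=1, q_{-2}=1, q_{-1}=0:
  i=0: a_0=1, p_0 = 1*1 + 0 = 1, q_0 = 1*0 + 1 = 1.
  i=1: a_1=3, p_1 = 3*1 + 1 = 4, q_1 = 3*1 + 0 = 3.
  i=2: a_2=3, p_2 = 3*4 + 1 = 13, q_2 = 3*3 + 1 = 10.
  i=3: a_3=1, p_3 = 1*13 + 4 = 17, q_3 = 1*10 + 3 = 13.
  i=4: a_4=10, p_4 = 10*17 + 13 = 183, q_4 = 10*13 + 10 = 140.
  i=5: a_5=3, p_5 = 3*183 + 17 = 566, q_5 = 3*140 + 13 = 433.
  i=6: a_6=6, p_6 = 6*566 + 183 = 3579, q_6 = 6*433 + 140 = 2738.

1/1, 4/3, 13/10, 17/13, 183/140, 566/433, 3579/2738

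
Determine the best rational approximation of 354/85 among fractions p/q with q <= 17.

Expand x = 354/85 as a continued fraction with the Euclidean algorithm:
  354 = 4*85 + 14, so a_0 = 4.
  85 = 6*14 + 1, so a_1 = 6.
  14 = 14*1 + 0, so a_2 = 14.
so x = [4; 6, 14].
Convergents (p_i = a_i*p_{i-1} + p_{i-2}, q_i = a_i*q_{i-1} + q_{i-2} with p_{-2}=0, p_{-1}=1, q_{-2}=1, q_{-1}=0), until the denominator exceeds 17:
  i=0: a_0=4, p_0 = 4*1 + 0 = 4, q_0 = 4*0 + 1 = 1.
  i=1: a_1=6, p_1 = 6*4 + 1 = 25, q_1 = 6*1 + 0 = 6.
  i=2: a_2=14, p_2 = 14*25 + 4 = 354, q_2 = 14*6 + 1 = 85.
q_2 = 85 > 17, so the last convergent with denominator <= 17 is p_1/q_1 = 25/6.
The closest fraction with denominator <= 17 is either p_1/q_1 or the intermediate fraction (k*p_1 + p_0)/(k*q_1 + q_0) with the largest k >= 1 whose denominator stays <= 17; these approach x as k grows, and every other convergent or intermediate fraction in range is farther away.
Largest k: floor((17 - q_0)/q_1) = floor((17 - 1)/6) = 2.
That gives (2*25 + 4)/(2*6 + 1) = 54/13.
Compare the errors: |x - 25/6| = |354*6 - 25*85|/(85*6) = 1/510, and |x - 54/13| = |354*13 - 54*85|/(85*13) = 12/1105.
Cross-multiplying, 1*1105 = 1105 < 6120 = 12*510, so 1/510 is smaller: the convergent 25/6 is closer to x than 54/13.

25/6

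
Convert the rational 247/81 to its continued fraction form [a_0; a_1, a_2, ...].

[3; 20, 4]

Run the Euclidean algorithm on 247 and 81; the successive quotients are the partial quotients a_0, a_1, ... (each step inverts the fractional part left over by the previous one):
  247 = 3*81 + 4, so a_0 = 3.
  81 = 20*4 + 1, so a_1 = 20.
  4 = 4*1 + 0, so a_2 = 4.
The remainder reaches 0 after 3 divisions, so the expansion has 3 partial quotients, read off in order.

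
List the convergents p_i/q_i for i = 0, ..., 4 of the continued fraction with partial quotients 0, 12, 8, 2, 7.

0/1, 1/12, 8/97, 17/206, 127/1539

Using the convergent recurrence p_i = a_i*p_{i-1} + p_{i-2}, q_i = a_i*q_{i-1} + q_{i-2} with p_{-2}=0, p_{-1}=1, q_{-2}=1, q_{-1}=0:
  i=0: a_0=0, p_0 = 0*1 + 0 = 0, q_0 = 0*0 + 1 = 1.
  i=1: a_1=12, p_1 = 12*0 + 1 = 1, q_1 = 12*1 + 0 = 12.
  i=2: a_2=8, p_2 = 8*1 + 0 = 8, q_2 = 8*12 + 1 = 97.
  i=3: a_3=2, p_3 = 2*8 + 1 = 17, q_3 = 2*97 + 12 = 206.
  i=4: a_4=7, p_4 = 7*17 + 8 = 127, q_4 = 7*206 + 97 = 1539.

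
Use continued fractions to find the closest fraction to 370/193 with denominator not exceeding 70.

Expand x = 370/193 as a continued fraction with the Euclidean algorithm:
  370 = 1*193 + 177, so a_0 = 1.
  193 = 1*177 + 16, so a_1 = 1.
  177 = 11*16 + 1, so a_2 = 11.
  16 = 16*1 + 0, so a_3 = 16.
so x = [1; 1, 11, 16].
Convergents (p_i = a_i*p_{i-1} + p_{i-2}, q_i = a_i*q_{i-1} + q_{i-2} with p_{-2}=0, p_{-1}=1, q_{-2}=1, q_{-1}=0), until the denominator exceeds 70:
  i=0: a_0=1, p_0 = 1*1 + 0 = 1, q_0 = 1*0 + 1 = 1.
  i=1: a_1=1, p_1 = 1*1 + 1 = 2, q_1 = 1*1 + 0 = 1.
  i=2: a_2=11, p_2 = 11*2 + 1 = 23, q_2 = 11*1 + 1 = 12.
  i=3: a_3=16, p_3 = 16*23 + 2 = 370, q_3 = 16*12 + 1 = 193.
q_3 = 193 > 70, so the last convergent with denominator <= 70 is p_2/q_2 = 23/12.
The closest fraction with denominator <= 70 is either p_2/q_2 or the intermediate fraction (k*p_2 + p_1)/(k*q_2 + q_1) with the largest k >= 1 whose denominator stays <= 70; these approach x as k grows, and every other convergent or intermediate fraction in range is farther away.
Largest k: floor((70 - q_1)/q_2) = floor((70 - 1)/12) = 5.
That gives (5*23 + 2)/(5*12 + 1) = 117/61.
Compare the errors: |x - 23/12| = |370*12 - 23*193|/(193*12) = 1/2316, and |x - 117/61| = |370*61 - 117*193|/(193*61) = 11/11773.
Cross-multiplying, 1*11773 = 11773 < 25476 = 11*2316, so 1/2316 is smaller: the convergent 23/12 is closer to x than 117/61.

23/12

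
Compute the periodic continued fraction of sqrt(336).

[18; (3, 36)]

Write x_i = (sqrt(336) + m_i)/d_i with (m_0, d_0) = (0, 1). a_0 = floor(sqrt(336)) = 18, since 18^2 = 324 <= 336 < 361 = 19^2.
Iterate m_{i+1} = d_i*a_i - m_i, d_{i+1} = (336 - m_{i+1}^2)/d_i, a_{i+1} = floor((a_0 + m_{i+1})/d_{i+1}):
  m_1 = 1*18 - 0 = 18, d_1 = (336 - 18^2)/1 = 12/1 = 12, a_1 = floor((18 + 18)/12) = 3.
  m_2 = 12*3 - 18 = 18, d_2 = (336 - 18^2)/12 = 12/12 = 1, a_2 = floor((18 + 18)/1) = 36.
  m_3 = 1*36 - 18 = 18, d_3 = (336 - 18^2)/1 = 12/1 = 12: (m_3, d_3) = (m_1, d_1) = (18, 12), so from here the quotients repeat a_1, a_2; the period length is 2.
Hence the expansion of sqrt(336) is a_0 = 18 followed by the repeating block 3, 36 (period 2).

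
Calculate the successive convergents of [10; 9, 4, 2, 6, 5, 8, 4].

Using the convergent recurrence p_i = a_i*p_{i-1} + p_{i-2}, q_i = a_i*q_{i-1} + q_{i-2} with p_{-2}=0, p_{-1}=1, q_{-2}=1, q_{-1}=0:
  i=0: a_0=10, p_0 = 10*1 + 0 = 10, q_0 = 10*0 + 1 = 1.
  i=1: a_1=9, p_1 = 9*10 + 1 = 91, q_1 = 9*1 + 0 = 9.
  i=2: a_2=4, p_2 = 4*91 + 10 = 374, q_2 = 4*9 + 1 = 37.
  i=3: a_3=2, p_3 = 2*374 + 91 = 839, q_3 = 2*37 + 9 = 83.
  i=4: a_4=6, p_4 = 6*839 + 374 = 5408, q_4 = 6*83 + 37 = 535.
  i=5: a_5=5, p_5 = 5*5408 + 839 = 27879, q_5 = 5*535 + 83 = 2758.
  i=6: a_6=8, p_6 = 8*27879 + 5408 = 228440, q_6 = 8*2758 + 535 = 22599.
  i=7: a_7=4, p_7 = 4*228440 + 27879 = 941639, q_7 = 4*22599 + 2758 = 93154.

10/1, 91/9, 374/37, 839/83, 5408/535, 27879/2758, 228440/22599, 941639/93154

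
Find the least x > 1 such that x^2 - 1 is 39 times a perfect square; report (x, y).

First expand sqrt(39) as a continued fraction. With x_i = (sqrt(39) + m_i)/d_i and (m_0, d_0) = (0, 1): a_0 = floor(sqrt(39)) = 6, since 6^2 = 36 <= 39 < 49 = 7^2.
Iterate m_{i+1} = d_i*a_i - m_i, d_{i+1} = (39 - m_{i+1}^2)/d_i, a_{i+1} = floor((a_0 + m_{i+1})/d_{i+1}):
  m_1 = 1*6 - 0 = 6, d_1 = (39 - 6^2)/1 = 3/1 = 3, a_1 = floor((6 + 6)/3) = 4.
  m_2 = 3*4 - 6 = 6, d_2 = (39 - 6^2)/3 = 3/3 = 1, a_2 = floor((6 + 6)/1) = 12.
  m_3 = 1*12 - 6 = 6, d_3 = (39 - 6^2)/1 = 3/1 = 3: (m_3, d_3) = (m_1, d_1) = (6, 3), so from here the quotients repeat a_1, a_2; the period length is 2.
So sqrt(39) = [6; (4, 12)] with period length k = 2.
k is even, so the fundamental solution of x^2 - 39y^2 = 1 is (p_{k-1}, q_{k-1}) = (p_1, q_1); compute convergents through index 1.
Convergents (p_i = a_i*p_{i-1} + p_{i-2}, q_i = a_i*q_{i-1} + q_{i-2} with p_{-2}=0, p_{-1}=1, q_{-2}=1, q_{-1}=0):
  i=0: a_0=6, p_0 = 6*1 + 0 = 6, q_0 = 6*0 + 1 = 1.
  i=1: a_1=4, p_1 = 4*6 + 1 = 25, q_1 = 4*1 + 0 = 4.
Check: 25^2 - 39*4^2 = 625 - 624 = 1, so (x, y) = (25, 4) solves the equation, and by the theorem it is the least positive solution.

(x, y) = (25, 4)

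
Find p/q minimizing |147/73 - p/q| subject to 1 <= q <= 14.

2/1

Expand x = 147/73 as a continued fraction with the Euclidean algorithm:
  147 = 2*73 + 1, so a_0 = 2.
  73 = 73*1 + 0, so a_1 = 73.
so x = [2; 73].
Convergents (p_i = a_i*p_{i-1} + p_{i-2}, q_i = a_i*q_{i-1} + q_{i-2} with p_{-2}=0, p_{-1}=1, q_{-2}=1, q_{-1}=0), until the denominator exceeds 14:
  i=0: a_0=2, p_0 = 2*1 + 0 = 2, q_0 = 2*0 + 1 = 1.
  i=1: a_1=73, p_1 = 73*2 + 1 = 147, q_1 = 73*1 + 0 = 73.
q_1 = 73 > 14, so the last convergent with denominator <= 14 is p_0/q_0 = 2/1.
The closest fraction with denominator <= 14 is either p_0/q_0 or the intermediate fraction (k*p_0 + p_{-1})/(k*q_0 + q_{-1}) with the largest k >= 1 whose denominator stays <= 14; these approach x as k grows, and every other convergent or intermediate fraction in range is farther away.
Largest k: floor((14 - q_{-1})/q_0) = floor((14 - 0)/1) = 14 (using the seeds p_{-1} = 1, q_{-1} = 0).
That gives (14*2 + 1)/(14*1 + 0) = 29/14.
Compare the errors: |x - 2/1| = |147*1 - 2*73|/(73*1) = 1/73, and |x - 29/14| = |147*14 - 29*73|/(73*14) = 59/1022.
Cross-multiplying, 1*1022 = 1022 < 4307 = 59*73, so 1/73 is smaller: the convergent 2/1 is closer to x than 29/14.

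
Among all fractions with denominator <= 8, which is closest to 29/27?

Expand x = 29/27 as a continued fraction with the Euclidean algorithm:
  29 = 1*27 + 2, so a_0 = 1.
  27 = 13*2 + 1, so a_1 = 13.
  2 = 2*1 + 0, so a_2 = 2.
so x = [1; 13, 2].
Convergents (p_i = a_i*p_{i-1} + p_{i-2}, q_i = a_i*q_{i-1} + q_{i-2} with p_{-2}=0, p_{-1}=1, q_{-2}=1, q_{-1}=0), until the denominator exceeds 8:
  i=0: a_0=1, p_0 = 1*1 + 0 = 1, q_0 = 1*0 + 1 = 1.
  i=1: a_1=13, p_1 = 13*1 + 1 = 14, q_1 = 13*1 + 0 = 13.
q_1 = 13 > 8, so the last convergent with denominator <= 8 is p_0/q_0 = 1/1.
The closest fraction with denominator <= 8 is either p_0/q_0 or the intermediate fraction (k*p_0 + p_{-1})/(k*q_0 + q_{-1}) with the largest k >= 1 whose denominator stays <= 8; these approach x as k grows, and every other convergent or intermediate fraction in range is farther away.
Largest k: floor((8 - q_{-1})/q_0) = floor((8 - 0)/1) = 8 (using the seeds p_{-1} = 1, q_{-1} = 0).
That gives (8*1 + 1)/(8*1 + 0) = 9/8.
Compare the errors: |x - 1/1| = |29*1 - 1*27|/(27*1) = 2/27, and |x - 9/8| = |29*8 - 9*27|/(27*8) = 11/216.
Cross-multiplying, 11*27 = 297 < 432 = 2*216, so 11/216 is smaller: the intermediate fraction 9/8 is closer to x than 1/1.

9/8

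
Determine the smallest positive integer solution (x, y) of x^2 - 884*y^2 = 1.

(x, y) = (1665, 56)

First expand sqrt(884) as a continued fraction. With x_i = (sqrt(884) + m_i)/d_i and (m_0, d_0) = (0, 1): a_0 = floor(sqrt(884)) = 29, since 29^2 = 841 <= 884 < 900 = 30^2.
Iterate m_{i+1} = d_i*a_i - m_i, d_{i+1} = (884 - m_{i+1}^2)/d_i, a_{i+1} = floor((a_0 + m_{i+1})/d_{i+1}):
  m_1 = 1*29 - 0 = 29, d_1 = (884 - 29^2)/1 = 43/1 = 43, a_1 = floor((29 + 29)/43) = 1.
  m_2 = 43*1 - 29 = 14, d_2 = (884 - 14^2)/43 = 688/43 = 16, a_2 = floor((29 + 14)/16) = 2.
  m_3 = 16*2 - 14 = 18, d_3 = (884 - 18^2)/16 = 560/16 = 35, a_3 = floor((29 + 18)/35) = 1.
  m_4 = 35*1 - 18 = 17, d_4 = (884 - 17^2)/35 = 595/35 = 17, a_4 = floor((29 + 17)/17) = 2.
  m_5 = 17*2 - 17 = 17, d_5 = (884 - 17^2)/17 = 595/17 = 35, a_5 = floor((29 + 17)/35) = 1.
  m_6 = 35*1 - 17 = 18, d_6 = (884 - 18^2)/35 = 560/35 = 16, a_6 = floor((29 + 18)/16) = 2.
  m_7 = 16*2 - 18 = 14, d_7 = (884 - 14^2)/16 = 688/16 = 43, a_7 = floor((29 + 14)/43) = 1.
  m_8 = 43*1 - 14 = 29, d_8 = (884 - 29^2)/43 = 43/43 = 1, a_8 = floor((29 + 29)/1) = 58.
  m_9 = 1*58 - 29 = 29, d_9 = (884 - 29^2)/1 = 43/1 = 43: (m_9, d_9) = (m_1, d_1) = (29, 43), so from here the quotients repeat a_1, ..., a_8; the period length is 8.
So sqrt(884) = [29; (1, 2, 1, 2, 1, 2, 1, 58)] with period length k = 8.
k is even, so the fundamental solution of x^2 - 884y^2 = 1 is (p_{k-1}, q_{k-1}) = (p_7, q_7); compute convergents through index 7.
Convergents (p_i = a_i*p_{i-1} + p_{i-2}, q_i = a_i*q_{i-1} + q_{i-2} with p_{-2}=0, p_{-1}=1, q_{-2}=1, q_{-1}=0):
  i=0: a_0=29, p_0 = 29*1 + 0 = 29, q_0 = 29*0 + 1 = 1.
  i=1: a_1=1, p_1 = 1*29 + 1 = 30, q_1 = 1*1 + 0 = 1.
  i=2: a_2=2, p_2 = 2*30 + 29 = 89, q_2 = 2*1 + 1 = 3.
  i=3: a_3=1, p_3 = 1*89 + 30 = 119, q_3 = 1*3 + 1 = 4.
  i=4: a_4=2, p_4 = 2*119 + 89 = 327, q_4 = 2*4 + 3 = 11.
  i=5: a_5=1, p_5 = 1*327 + 119 = 446, q_5 = 1*11 + 4 = 15.
  i=6: a_6=2, p_6 = 2*446 + 327 = 1219, q_6 = 2*15 + 11 = 41.
  i=7: a_7=1, p_7 = 1*1219 + 446 = 1665, q_7 = 1*41 + 15 = 56.
Check: 1665^2 - 884*56^2 = 2772225 - 2772224 = 1, so (x, y) = (1665, 56) solves the equation, and by the theorem it is the least positive solution.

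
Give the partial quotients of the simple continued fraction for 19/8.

[2; 2, 1, 2]

Run the Euclidean algorithm on 19 and 8; the successive quotients are the partial quotients a_0, a_1, ... (each step inverts the fractional part left over by the previous one):
  19 = 2*8 + 3, so a_0 = 2.
  8 = 2*3 + 2, so a_1 = 2.
  3 = 1*2 + 1, so a_2 = 1.
  2 = 2*1 + 0, so a_3 = 2.
The remainder reaches 0 after 4 divisions, so the expansion has 4 partial quotients, read off in order.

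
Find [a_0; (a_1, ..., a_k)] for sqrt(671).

Write x_i = (sqrt(671) + m_i)/d_i with (m_0, d_0) = (0, 1). a_0 = floor(sqrt(671)) = 25, since 25^2 = 625 <= 671 < 676 = 26^2.
Iterate m_{i+1} = d_i*a_i - m_i, d_{i+1} = (671 - m_{i+1}^2)/d_i, a_{i+1} = floor((a_0 + m_{i+1})/d_{i+1}):
  m_1 = 1*25 - 0 = 25, d_1 = (671 - 25^2)/1 = 46/1 = 46, a_1 = floor((25 + 25)/46) = 1.
  m_2 = 46*1 - 25 = 21, d_2 = (671 - 21^2)/46 = 230/46 = 5, a_2 = floor((25 + 21)/5) = 9.
  m_3 = 5*9 - 21 = 24, d_3 = (671 - 24^2)/5 = 95/5 = 19, a_3 = floor((25 + 24)/19) = 2.
  m_4 = 19*2 - 24 = 14, d_4 = (671 - 14^2)/19 = 475/19 = 25, a_4 = floor((25 + 14)/25) = 1.
  m_5 = 25*1 - 14 = 11, d_5 = (671 - 11^2)/25 = 550/25 = 22, a_5 = floor((25 + 11)/22) = 1.
  m_6 = 22*1 - 11 = 11, d_6 = (671 - 11^2)/22 = 550/22 = 25, a_6 = floor((25 + 11)/25) = 1.
  m_7 = 25*1 - 11 = 14, d_7 = (671 - 14^2)/25 = 475/25 = 19, a_7 = floor((25 + 14)/19) = 2.
  m_8 = 19*2 - 14 = 24, d_8 = (671 - 24^2)/19 = 95/19 = 5, a_8 = floor((25 + 24)/5) = 9.
  m_9 = 5*9 - 24 = 21, d_9 = (671 - 21^2)/5 = 230/5 = 46, a_9 = floor((25 + 21)/46) = 1.
  m_10 = 46*1 - 21 = 25, d_10 = (671 - 25^2)/46 = 46/46 = 1, a_10 = floor((25 + 25)/1) = 50.
  m_11 = 1*50 - 25 = 25, d_11 = (671 - 25^2)/1 = 46/1 = 46: (m_11, d_11) = (m_1, d_1) = (25, 46), so from here the quotients repeat a_1, ..., a_10; the period length is 10.
Hence the expansion of sqrt(671) is a_0 = 25 followed by the repeating block 1, 9, 2, 1, 1, 1, 2, 9, 1, 50 (period 10).

[25; (1, 9, 2, 1, 1, 1, 2, 9, 1, 50)]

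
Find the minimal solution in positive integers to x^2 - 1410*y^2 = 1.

(x, y) = (751, 20)

First expand sqrt(1410) as a continued fraction. With x_i = (sqrt(1410) + m_i)/d_i and (m_0, d_0) = (0, 1): a_0 = floor(sqrt(1410)) = 37, since 37^2 = 1369 <= 1410 < 1444 = 38^2.
Iterate m_{i+1} = d_i*a_i - m_i, d_{i+1} = (1410 - m_{i+1}^2)/d_i, a_{i+1} = floor((a_0 + m_{i+1})/d_{i+1}):
  m_1 = 1*37 - 0 = 37, d_1 = (1410 - 37^2)/1 = 41/1 = 41, a_1 = floor((37 + 37)/41) = 1.
  m_2 = 41*1 - 37 = 4, d_2 = (1410 - 4^2)/41 = 1394/41 = 34, a_2 = floor((37 + 4)/34) = 1.
  m_3 = 34*1 - 4 = 30, d_3 = (1410 - 30^2)/34 = 510/34 = 15, a_3 = floor((37 + 30)/15) = 4.
  m_4 = 15*4 - 30 = 30, d_4 = (1410 - 30^2)/15 = 510/15 = 34, a_4 = floor((37 + 30)/34) = 1.
  m_5 = 34*1 - 30 = 4, d_5 = (1410 - 4^2)/34 = 1394/34 = 41, a_5 = floor((37 + 4)/41) = 1.
  m_6 = 41*1 - 4 = 37, d_6 = (1410 - 37^2)/41 = 41/41 = 1, a_6 = floor((37 + 37)/1) = 74.
  m_7 = 1*74 - 37 = 37, d_7 = (1410 - 37^2)/1 = 41/1 = 41: (m_7, d_7) = (m_1, d_1) = (37, 41), so from here the quotients repeat a_1, ..., a_6; the period length is 6.
So sqrt(1410) = [37; (1, 1, 4, 1, 1, 74)] with period length k = 6.
k is even, so the fundamental solution of x^2 - 1410y^2 = 1 is (p_{k-1}, q_{k-1}) = (p_5, q_5); compute convergents through index 5.
Convergents (p_i = a_i*p_{i-1} + p_{i-2}, q_i = a_i*q_{i-1} + q_{i-2} with p_{-2}=0, p_{-1}=1, q_{-2}=1, q_{-1}=0):
  i=0: a_0=37, p_0 = 37*1 + 0 = 37, q_0 = 37*0 + 1 = 1.
  i=1: a_1=1, p_1 = 1*37 + 1 = 38, q_1 = 1*1 + 0 = 1.
  i=2: a_2=1, p_2 = 1*38 + 37 = 75, q_2 = 1*1 + 1 = 2.
  i=3: a_3=4, p_3 = 4*75 + 38 = 338, q_3 = 4*2 + 1 = 9.
  i=4: a_4=1, p_4 = 1*338 + 75 = 413, q_4 = 1*9 + 2 = 11.
  i=5: a_5=1, p_5 = 1*413 + 338 = 751, q_5 = 1*11 + 9 = 20.
Check: 751^2 - 1410*20^2 = 564001 - 564000 = 1, so (x, y) = (751, 20) solves the equation, and by the theorem it is the least positive solution.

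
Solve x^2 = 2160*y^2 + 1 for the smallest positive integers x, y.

First expand sqrt(2160) as a continued fraction. With x_i = (sqrt(2160) + m_i)/d_i and (m_0, d_0) = (0, 1): a_0 = floor(sqrt(2160)) = 46, since 46^2 = 2116 <= 2160 < 2209 = 47^2.
Iterate m_{i+1} = d_i*a_i - m_i, d_{i+1} = (2160 - m_{i+1}^2)/d_i, a_{i+1} = floor((a_0 + m_{i+1})/d_{i+1}):
  m_1 = 1*46 - 0 = 46, d_1 = (2160 - 46^2)/1 = 44/1 = 44, a_1 = floor((46 + 46)/44) = 2.
  m_2 = 44*2 - 46 = 42, d_2 = (2160 - 42^2)/44 = 396/44 = 9, a_2 = floor((46 + 42)/9) = 9.
  m_3 = 9*9 - 42 = 39, d_3 = (2160 - 39^2)/9 = 639/9 = 71, a_3 = floor((46 + 39)/71) = 1.
  m_4 = 71*1 - 39 = 32, d_4 = (2160 - 32^2)/71 = 1136/71 = 16, a_4 = floor((46 + 32)/16) = 4.
  m_5 = 16*4 - 32 = 32, d_5 = (2160 - 32^2)/16 = 1136/16 = 71, a_5 = floor((46 + 32)/71) = 1.
  m_6 = 71*1 - 32 = 39, d_6 = (2160 - 39^2)/71 = 639/71 = 9, a_6 = floor((46 + 39)/9) = 9.
  m_7 = 9*9 - 39 = 42, d_7 = (2160 - 42^2)/9 = 396/9 = 44, a_7 = floor((46 + 42)/44) = 2.
  m_8 = 44*2 - 42 = 46, d_8 = (2160 - 46^2)/44 = 44/44 = 1, a_8 = floor((46 + 46)/1) = 92.
  m_9 = 1*92 - 46 = 46, d_9 = (2160 - 46^2)/1 = 44/1 = 44: (m_9, d_9) = (m_1, d_1) = (46, 44), so from here the quotients repeat a_1, ..., a_8; the period length is 8.
So sqrt(2160) = [46; (2, 9, 1, 4, 1, 9, 2, 92)] with period length k = 8.
k is even, so the fundamental solution of x^2 - 2160y^2 = 1 is (p_{k-1}, q_{k-1}) = (p_7, q_7); compute convergents through index 7.
Convergents (p_i = a_i*p_{i-1} + p_{i-2}, q_i = a_i*q_{i-1} + q_{i-2} with p_{-2}=0, p_{-1}=1, q_{-2}=1, q_{-1}=0):
  i=0: a_0=46, p_0 = 46*1 + 0 = 46, q_0 = 46*0 + 1 = 1.
  i=1: a_1=2, p_1 = 2*46 + 1 = 93, q_1 = 2*1 + 0 = 2.
  i=2: a_2=9, p_2 = 9*93 + 46 = 883, q_2 = 9*2 + 1 = 19.
  i=3: a_3=1, p_3 = 1*883 + 93 = 976, q_3 = 1*19 + 2 = 21.
  i=4: a_4=4, p_4 = 4*976 + 883 = 4787, q_4 = 4*21 + 19 = 103.
  i=5: a_5=1, p_5 = 1*4787 + 976 = 5763, q_5 = 1*103 + 21 = 124.
  i=6: a_6=9, p_6 = 9*5763 + 4787 = 56654, q_6 = 9*124 + 103 = 1219.
  i=7: a_7=2, p_7 = 2*56654 + 5763 = 119071, q_7 = 2*1219 + 124 = 2562.
Check: 119071^2 - 2160*2562^2 = 14177903041 - 14177903040 = 1, so (x, y) = (119071, 2562) solves the equation, and by the theorem it is the least positive solution.

(x, y) = (119071, 2562)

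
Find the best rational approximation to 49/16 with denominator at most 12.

37/12

Expand x = 49/16 as a continued fraction with the Euclidean algorithm:
  49 = 3*16 + 1, so a_0 = 3.
  16 = 16*1 + 0, so a_1 = 16.
so x = [3; 16].
Convergents (p_i = a_i*p_{i-1} + p_{i-2}, q_i = a_i*q_{i-1} + q_{i-2} with p_{-2}=0, p_{-1}=1, q_{-2}=1, q_{-1}=0), until the denominator exceeds 12:
  i=0: a_0=3, p_0 = 3*1 + 0 = 3, q_0 = 3*0 + 1 = 1.
  i=1: a_1=16, p_1 = 16*3 + 1 = 49, q_1 = 16*1 + 0 = 16.
q_1 = 16 > 12, so the last convergent with denominator <= 12 is p_0/q_0 = 3/1.
The closest fraction with denominator <= 12 is either p_0/q_0 or the intermediate fraction (k*p_0 + p_{-1})/(k*q_0 + q_{-1}) with the largest k >= 1 whose denominator stays <= 12; these approach x as k grows, and every other convergent or intermediate fraction in range is farther away.
Largest k: floor((12 - q_{-1})/q_0) = floor((12 - 0)/1) = 12 (using the seeds p_{-1} = 1, q_{-1} = 0).
That gives (12*3 + 1)/(12*1 + 0) = 37/12.
Compare the errors: |x - 3/1| = |49*1 - 3*16|/(16*1) = 1/16, and |x - 37/12| = |49*12 - 37*16|/(16*12) = 4/192.
Cross-multiplying, 4*16 = 64 < 192 = 1*192, so 4/192 is smaller: the intermediate fraction 37/12 is closer to x than 3/1.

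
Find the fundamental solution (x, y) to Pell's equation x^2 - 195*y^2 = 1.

First expand sqrt(195) as a continued fraction. With x_i = (sqrt(195) + m_i)/d_i and (m_0, d_0) = (0, 1): a_0 = floor(sqrt(195)) = 13, since 13^2 = 169 <= 195 < 196 = 14^2.
Iterate m_{i+1} = d_i*a_i - m_i, d_{i+1} = (195 - m_{i+1}^2)/d_i, a_{i+1} = floor((a_0 + m_{i+1})/d_{i+1}):
  m_1 = 1*13 - 0 = 13, d_1 = (195 - 13^2)/1 = 26/1 = 26, a_1 = floor((13 + 13)/26) = 1.
  m_2 = 26*1 - 13 = 13, d_2 = (195 - 13^2)/26 = 26/26 = 1, a_2 = floor((13 + 13)/1) = 26.
  m_3 = 1*26 - 13 = 13, d_3 = (195 - 13^2)/1 = 26/1 = 26: (m_3, d_3) = (m_1, d_1) = (13, 26), so from here the quotients repeat a_1, a_2; the period length is 2.
So sqrt(195) = [13; (1, 26)] with period length k = 2.
k is even, so the fundamental solution of x^2 - 195y^2 = 1 is (p_{k-1}, q_{k-1}) = (p_1, q_1); compute convergents through index 1.
Convergents (p_i = a_i*p_{i-1} + p_{i-2}, q_i = a_i*q_{i-1} + q_{i-2} with p_{-2}=0, p_{-1}=1, q_{-2}=1, q_{-1}=0):
  i=0: a_0=13, p_0 = 13*1 + 0 = 13, q_0 = 13*0 + 1 = 1.
  i=1: a_1=1, p_1 = 1*13 + 1 = 14, q_1 = 1*1 + 0 = 1.
Check: 14^2 - 195*1^2 = 196 - 195 = 1, so (x, y) = (14, 1) solves the equation, and by the theorem it is the least positive solution.

(x, y) = (14, 1)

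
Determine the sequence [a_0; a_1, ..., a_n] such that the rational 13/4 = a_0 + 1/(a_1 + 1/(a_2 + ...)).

[3; 4]

Run the Euclidean algorithm on 13 and 4; the successive quotients are the partial quotients a_0, a_1, ... (each step inverts the fractional part left over by the previous one):
  13 = 3*4 + 1, so a_0 = 3.
  4 = 4*1 + 0, so a_1 = 4.
The remainder reaches 0 after 2 divisions, so the expansion has 2 partial quotients, read off in order.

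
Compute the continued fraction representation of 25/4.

[6; 4]

Run the Euclidean algorithm on 25 and 4; the successive quotients are the partial quotients a_0, a_1, ... (each step inverts the fractional part left over by the previous one):
  25 = 6*4 + 1, so a_0 = 6.
  4 = 4*1 + 0, so a_1 = 4.
The remainder reaches 0 after 2 divisions, so the expansion has 2 partial quotients, read off in order.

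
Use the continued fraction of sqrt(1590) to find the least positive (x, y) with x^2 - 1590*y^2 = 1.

First expand sqrt(1590) as a continued fraction. With x_i = (sqrt(1590) + m_i)/d_i and (m_0, d_0) = (0, 1): a_0 = floor(sqrt(1590)) = 39, since 39^2 = 1521 <= 1590 < 1600 = 40^2.
Iterate m_{i+1} = d_i*a_i - m_i, d_{i+1} = (1590 - m_{i+1}^2)/d_i, a_{i+1} = floor((a_0 + m_{i+1})/d_{i+1}):
  m_1 = 1*39 - 0 = 39, d_1 = (1590 - 39^2)/1 = 69/1 = 69, a_1 = floor((39 + 39)/69) = 1.
  m_2 = 69*1 - 39 = 30, d_2 = (1590 - 30^2)/69 = 690/69 = 10, a_2 = floor((39 + 30)/10) = 6.
  m_3 = 10*6 - 30 = 30, d_3 = (1590 - 30^2)/10 = 690/10 = 69, a_3 = floor((39 + 30)/69) = 1.
  m_4 = 69*1 - 30 = 39, d_4 = (1590 - 39^2)/69 = 69/69 = 1, a_4 = floor((39 + 39)/1) = 78.
  m_5 = 1*78 - 39 = 39, d_5 = (1590 - 39^2)/1 = 69/1 = 69: (m_5, d_5) = (m_1, d_1) = (39, 69), so from here the quotients repeat a_1, ..., a_4; the period length is 4.
So sqrt(1590) = [39; (1, 6, 1, 78)] with period length k = 4.
k is even, so the fundamental solution of x^2 - 1590y^2 = 1 is (p_{k-1}, q_{k-1}) = (p_3, q_3); compute convergents through index 3.
Convergents (p_i = a_i*p_{i-1} + p_{i-2}, q_i = a_i*q_{i-1} + q_{i-2} with p_{-2}=0, p_{-1}=1, q_{-2}=1, q_{-1}=0):
  i=0: a_0=39, p_0 = 39*1 + 0 = 39, q_0 = 39*0 + 1 = 1.
  i=1: a_1=1, p_1 = 1*39 + 1 = 40, q_1 = 1*1 + 0 = 1.
  i=2: a_2=6, p_2 = 6*40 + 39 = 279, q_2 = 6*1 + 1 = 7.
  i=3: a_3=1, p_3 = 1*279 + 40 = 319, q_3 = 1*7 + 1 = 8.
Check: 319^2 - 1590*8^2 = 101761 - 101760 = 1, so (x, y) = (319, 8) solves the equation, and by the theorem it is the least positive solution.

(x, y) = (319, 8)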